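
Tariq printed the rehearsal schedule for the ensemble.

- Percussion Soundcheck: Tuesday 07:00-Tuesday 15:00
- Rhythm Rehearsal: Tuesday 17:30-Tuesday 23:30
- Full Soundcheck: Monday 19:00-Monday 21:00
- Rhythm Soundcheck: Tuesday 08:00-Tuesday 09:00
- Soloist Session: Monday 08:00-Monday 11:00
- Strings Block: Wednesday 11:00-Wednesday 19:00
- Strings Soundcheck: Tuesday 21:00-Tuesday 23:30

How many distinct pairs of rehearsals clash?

2

Sorted by start: Soloist Session, Full Soundcheck, Percussion Soundcheck, Rhythm Soundcheck, Rhythm Rehearsal, Strings Soundcheck, Strings Block.
Full Soundcheck starts after Soloist Session ends — done with Soloist Session.
Percussion Soundcheck starts after Full Soundcheck ends — done with Full Soundcheck.
Rhythm Soundcheck starts before Percussion Soundcheck ends → Percussion Soundcheck and Rhythm Soundcheck overlap.
Rhythm Rehearsal starts after Percussion Soundcheck ends — done with Percussion Soundcheck.
Rhythm Rehearsal starts after Rhythm Soundcheck ends — done with Rhythm Soundcheck.
Strings Soundcheck starts before Rhythm Rehearsal ends → Rhythm Rehearsal and Strings Soundcheck overlap.
Strings Block starts after Rhythm Rehearsal ends.
Strings Block starts after Strings Soundcheck ends.
Overlapping pairs: Percussion Soundcheck & Rhythm Soundcheck, Rhythm Rehearsal & Strings Soundcheck — 2 in total.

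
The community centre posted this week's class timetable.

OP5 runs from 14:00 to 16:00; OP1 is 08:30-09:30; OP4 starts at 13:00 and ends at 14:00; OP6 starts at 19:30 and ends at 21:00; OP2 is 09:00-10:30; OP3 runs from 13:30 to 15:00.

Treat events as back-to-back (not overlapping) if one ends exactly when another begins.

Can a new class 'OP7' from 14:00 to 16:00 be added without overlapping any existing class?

No — it overlaps OP3, OP5

OP1: ends 09:30 at or before OP7 starts 14:00 → clear.
OP2: ends 10:30 at or before OP7 starts 14:00 → clear.
OP4: ends 14:00 at or before OP7 starts 14:00 → clear.
OP3: starts 13:30 before OP7 ends 16:00, and ends 15:00 after OP7 starts 14:00 → overlap.
OP5: starts 14:00 before OP7 ends 16:00, and ends 16:00 after OP7 starts 14:00 → overlap.
OP6: starts 19:30 at or after OP7 ends 16:00 → clear.
OP7 overlaps OP3, OP5.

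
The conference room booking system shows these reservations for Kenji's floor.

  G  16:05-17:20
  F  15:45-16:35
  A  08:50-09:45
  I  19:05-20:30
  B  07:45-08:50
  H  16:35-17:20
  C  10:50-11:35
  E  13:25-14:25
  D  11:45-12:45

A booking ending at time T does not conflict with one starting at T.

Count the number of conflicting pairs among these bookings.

2

Sorted by start: B, A, C, D, E, F, G, H, I.
A starts exactly when B ends (back-to-back, no overlap), so B has no further overlaps.
C starts after A ends, so A has no further overlaps.
D starts after C ends, so C has no further overlaps.
E starts after D ends, so D has no further overlaps.
F starts after E ends, so E has no further overlaps.
G starts before F ends → F and G overlap.
H starts exactly when F ends (back-to-back, no overlap), so F has no further overlaps.
H starts before G ends → G and H overlap.
I starts after G ends.
I starts after H ends.
Overlapping pairs: F & G, G & H — 2 in total.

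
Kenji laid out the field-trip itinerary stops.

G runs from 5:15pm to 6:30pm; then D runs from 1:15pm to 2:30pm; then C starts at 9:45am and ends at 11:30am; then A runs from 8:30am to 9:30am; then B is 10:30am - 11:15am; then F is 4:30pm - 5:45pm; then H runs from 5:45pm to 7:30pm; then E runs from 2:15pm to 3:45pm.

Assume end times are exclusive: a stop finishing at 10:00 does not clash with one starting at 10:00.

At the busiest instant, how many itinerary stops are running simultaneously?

2

Sort all start/end points and keep a running count:
8:30am start A → 1
9:30am end A → 0
9:45am start C → 1
10:30am start B → 2
11:15am end B → 1
11:30am end C → 0
1:15pm start D → 1
2:15pm start E → 2
2:30pm end D → 1
3:45pm end E → 0
4:30pm start F → 1
5:15pm start G → 2
5:45pm end F → 1
5:45pm start H → 2
6:30pm end G → 1
7:30pm end H → 0
Peak is 2, at 10:30am (B, C).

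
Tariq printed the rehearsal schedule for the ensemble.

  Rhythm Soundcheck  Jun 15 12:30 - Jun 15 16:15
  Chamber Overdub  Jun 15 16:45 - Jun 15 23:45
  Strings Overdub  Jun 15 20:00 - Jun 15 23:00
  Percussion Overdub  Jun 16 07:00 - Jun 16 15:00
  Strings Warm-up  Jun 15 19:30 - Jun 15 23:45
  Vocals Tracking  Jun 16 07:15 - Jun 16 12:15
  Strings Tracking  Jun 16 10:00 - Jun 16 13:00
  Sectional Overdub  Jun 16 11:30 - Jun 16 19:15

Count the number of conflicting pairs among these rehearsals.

9

Sorted by start: Rhythm Soundcheck, Chamber Overdub, Strings Warm-up, Strings Overdub, Percussion Overdub, Vocals Tracking, Strings Tracking, Sectional Overdub.
Chamber Overdub starts after Rhythm Soundcheck ends, so Rhythm Soundcheck has no further overlaps.
Strings Warm-up starts before Chamber Overdub ends → Chamber Overdub and Strings Warm-up overlap.
Strings Overdub starts before Chamber Overdub ends → Chamber Overdub and Strings Overdub overlap.
Percussion Overdub starts after Chamber Overdub ends, so Chamber Overdub has no further overlaps.
Strings Overdub starts before Strings Warm-up ends → Strings Warm-up and Strings Overdub overlap.
Percussion Overdub starts after Strings Warm-up ends, so Strings Warm-up has no further overlaps.
Percussion Overdub starts after Strings Overdub ends, so Strings Overdub has no further overlaps.
Vocals Tracking starts before Percussion Overdub ends → Percussion Overdub and Vocals Tracking overlap.
Strings Tracking starts before Percussion Overdub ends → Percussion Overdub and Strings Tracking overlap.
Sectional Overdub starts before Percussion Overdub ends → Percussion Overdub and Sectional Overdub overlap.
Strings Tracking starts before Vocals Tracking ends → Vocals Tracking and Strings Tracking overlap.
Sectional Overdub starts before Vocals Tracking ends → Vocals Tracking and Sectional Overdub overlap.
Sectional Overdub starts before Strings Tracking ends → Strings Tracking and Sectional Overdub overlap.
Overlapping pairs: Chamber Overdub & Strings Overdub, Chamber Overdub & Strings Warm-up, Percussion Overdub & Sectional Overdub, Percussion Overdub & Strings Tracking, Percussion Overdub & Vocals Tracking, Sectional Overdub & Strings Tracking, Sectional Overdub & Vocals Tracking, Strings Overdub & Strings Warm-up, Strings Tracking & Vocals Tracking — 9 in total.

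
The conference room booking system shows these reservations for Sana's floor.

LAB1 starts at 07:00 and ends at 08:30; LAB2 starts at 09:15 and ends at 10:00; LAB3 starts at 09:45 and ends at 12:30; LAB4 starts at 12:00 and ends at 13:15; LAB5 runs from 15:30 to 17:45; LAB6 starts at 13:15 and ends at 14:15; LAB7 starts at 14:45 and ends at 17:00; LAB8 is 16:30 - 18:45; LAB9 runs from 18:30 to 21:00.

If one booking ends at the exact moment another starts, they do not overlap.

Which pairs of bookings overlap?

Two intervals overlap when each starts before the other ends.
Sorted by start: LAB1, LAB2, LAB3, LAB4, LAB6, LAB7, LAB5, LAB8, LAB9.
LAB2 starts after LAB1 ends, so nothing later overlaps LAB1 either.
LAB3 starts before LAB2 ends → LAB2 and LAB3 overlap.
LAB4 starts after LAB2 ends, so nothing later overlaps LAB2 either.
LAB4 starts before LAB3 ends → LAB3 and LAB4 overlap.
LAB6 starts after LAB3 ends, so nothing later overlaps LAB3 either.
LAB6 starts exactly when LAB4 ends (back-to-back, no overlap), so nothing later overlaps LAB4 either.
LAB7 starts after LAB6 ends, so nothing later overlaps LAB6 either.
LAB5 starts before LAB7 ends → LAB7 and LAB5 overlap.
LAB8 starts before LAB7 ends → LAB7 and LAB8 overlap.
LAB9 starts after LAB7 ends.
LAB8 starts before LAB5 ends → LAB5 and LAB8 overlap.
LAB9 starts after LAB5 ends.
LAB9 starts before LAB8 ends → LAB8 and LAB9 overlap.

LAB2 & LAB3, LAB3 & LAB4, LAB5 & LAB7, LAB5 & LAB8, LAB7 & LAB8, LAB8 & LAB9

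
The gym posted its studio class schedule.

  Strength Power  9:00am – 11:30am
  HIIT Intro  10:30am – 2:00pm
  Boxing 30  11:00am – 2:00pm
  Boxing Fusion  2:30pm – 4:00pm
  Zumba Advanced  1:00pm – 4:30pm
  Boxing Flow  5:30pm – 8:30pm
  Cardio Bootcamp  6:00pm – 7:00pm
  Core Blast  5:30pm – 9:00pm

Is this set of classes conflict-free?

No

Sorted by start: Strength Power, HIIT Intro, Boxing 30, Zumba Advanced, Boxing Fusion, Boxing Flow, Core Blast, Cardio Bootcamp.
HIIT Intro starts before Strength Power ends → Strength Power and HIIT Intro overlap.
That's a conflict, so the schedule is not conflict-free.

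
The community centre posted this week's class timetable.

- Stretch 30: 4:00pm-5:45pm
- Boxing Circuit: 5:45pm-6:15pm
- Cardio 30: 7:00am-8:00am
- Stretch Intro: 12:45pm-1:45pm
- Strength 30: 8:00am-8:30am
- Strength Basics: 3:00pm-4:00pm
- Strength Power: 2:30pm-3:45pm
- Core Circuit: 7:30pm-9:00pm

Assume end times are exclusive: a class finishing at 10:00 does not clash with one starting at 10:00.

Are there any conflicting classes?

Yes

Sorted by start: Cardio 30, Strength 30, Stretch Intro, Strength Power, Strength Basics, Stretch 30, Boxing Circuit, Core Circuit.
Strength 30 starts exactly when Cardio 30 ends (back-to-back, no overlap); Cardio 30 is clear from here.
Stretch Intro starts after Strength 30 ends; Strength 30 is clear from here.
Strength Power starts after Stretch Intro ends; Stretch Intro is clear from here.
Strength Basics starts before Strength Power ends → Strength Power and Strength Basics overlap.
That's a conflict, so the schedule is not conflict-free.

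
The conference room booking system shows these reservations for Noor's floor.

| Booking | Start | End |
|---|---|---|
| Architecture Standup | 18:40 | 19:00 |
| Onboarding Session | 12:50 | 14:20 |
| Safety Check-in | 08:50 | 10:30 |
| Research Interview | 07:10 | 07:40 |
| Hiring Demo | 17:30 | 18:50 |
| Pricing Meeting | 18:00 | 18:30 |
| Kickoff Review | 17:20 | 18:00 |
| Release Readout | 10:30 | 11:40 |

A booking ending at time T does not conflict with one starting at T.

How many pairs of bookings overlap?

3

Sorted by start: Research Interview, Safety Check-in, Release Readout, Onboarding Session, Kickoff Review, Hiring Demo, Pricing Meeting, Architecture Standup.
Safety Check-in starts after Research Interview ends, so Research Interview has no further overlaps.
Release Readout starts exactly when Safety Check-in ends (back-to-back, no overlap), so Safety Check-in has no further overlaps.
Onboarding Session starts after Release Readout ends, so Release Readout has no further overlaps.
Kickoff Review starts after Onboarding Session ends, so Onboarding Session has no further overlaps.
Hiring Demo starts before Kickoff Review ends → Kickoff Review and Hiring Demo overlap.
Pricing Meeting starts exactly when Kickoff Review ends (back-to-back, no overlap), so Kickoff Review has no further overlaps.
Pricing Meeting starts before Hiring Demo ends → Hiring Demo and Pricing Meeting overlap.
Architecture Standup starts before Hiring Demo ends → Hiring Demo and Architecture Standup overlap.
Architecture Standup starts after Pricing Meeting ends.
Overlapping pairs: Architecture Standup & Hiring Demo, Hiring Demo & Kickoff Review, Hiring Demo & Pricing Meeting — 3 in total.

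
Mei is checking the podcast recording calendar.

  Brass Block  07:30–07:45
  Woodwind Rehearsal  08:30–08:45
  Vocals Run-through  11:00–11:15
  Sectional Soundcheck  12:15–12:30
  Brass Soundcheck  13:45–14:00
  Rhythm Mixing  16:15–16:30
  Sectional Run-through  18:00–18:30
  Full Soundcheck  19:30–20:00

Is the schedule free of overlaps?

Sorted by start: Brass Block, Woodwind Rehearsal, Vocals Run-through, Sectional Soundcheck, Brass Soundcheck, Rhythm Mixing, Sectional Run-through, Full Soundcheck.
Woodwind Rehearsal starts after Brass Block ends — done with Brass Block.
Vocals Run-through starts after Woodwind Rehearsal ends — done with Woodwind Rehearsal.
Sectional Soundcheck starts after Vocals Run-through ends — done with Vocals Run-through.
Brass Soundcheck starts after Sectional Soundcheck ends — done with Sectional Soundcheck.
Rhythm Mixing starts after Brass Soundcheck ends — done with Brass Soundcheck.
Sectional Run-through starts after Rhythm Mixing ends — done with Rhythm Mixing.
Full Soundcheck starts after Sectional Run-through ends.
Every pair is clear; the schedule has no overlaps.

Yes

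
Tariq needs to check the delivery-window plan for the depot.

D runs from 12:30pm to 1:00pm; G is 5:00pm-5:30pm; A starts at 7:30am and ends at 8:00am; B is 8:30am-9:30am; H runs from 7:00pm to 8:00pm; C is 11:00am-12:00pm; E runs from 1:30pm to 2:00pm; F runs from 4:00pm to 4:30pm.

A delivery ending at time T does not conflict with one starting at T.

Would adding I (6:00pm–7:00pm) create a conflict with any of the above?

No — it doesn't clash with anything

A: ends 8:00am at or before I starts 6:00pm → clear.
B: ends 9:30am at or before I starts 6:00pm → clear.
C: ends 12:00pm at or before I starts 6:00pm → clear.
D: ends 1:00pm at or before I starts 6:00pm → clear.
E: ends 2:00pm at or before I starts 6:00pm → clear.
F: ends 4:30pm at or before I starts 6:00pm → clear.
G: ends 5:30pm at or before I starts 6:00pm → clear.
H: starts 7:00pm at or after I ends 7:00pm → clear.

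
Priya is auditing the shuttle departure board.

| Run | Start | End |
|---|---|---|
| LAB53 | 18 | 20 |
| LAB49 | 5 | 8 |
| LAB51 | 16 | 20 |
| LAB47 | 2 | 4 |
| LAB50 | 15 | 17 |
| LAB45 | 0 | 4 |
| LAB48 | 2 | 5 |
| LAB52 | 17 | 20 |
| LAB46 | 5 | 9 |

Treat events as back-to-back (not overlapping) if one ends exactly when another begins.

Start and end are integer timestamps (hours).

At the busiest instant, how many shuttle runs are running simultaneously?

3

Sweep the timeline, counting +1 at each start and −1 at each end (ends before starts at a tie):
0 start LAB45 → 1
2 start LAB47 → 2
2 start LAB48 → 3
4 end LAB45 → 2
4 end LAB47 → 1
5 end LAB48 → 0
5 start LAB46 → 1
5 start LAB49 → 2
8 end LAB49 → 1
9 end LAB46 → 0
15 start LAB50 → 1
16 start LAB51 → 2
17 end LAB50 → 1
17 start LAB52 → 2
18 start LAB53 → 3
20 end LAB51 → 2
20 end LAB52 → 1
20 end LAB53 → 0
Peak is 3, at 2 (LAB45, LAB47, LAB48).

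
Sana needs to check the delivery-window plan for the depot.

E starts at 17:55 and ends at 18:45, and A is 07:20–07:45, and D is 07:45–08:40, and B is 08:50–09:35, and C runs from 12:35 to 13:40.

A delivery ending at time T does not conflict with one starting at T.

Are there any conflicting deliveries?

No

Check each pair: they overlap iff neither finishes before the other starts.
Sorted by start: A, D, B, C, E.
D starts exactly when A ends (back-to-back, no overlap) — done with A.
B starts after D ends — done with D.
C starts after B ends — done with B.
E starts after C ends.
Every pair is clear; the schedule has no overlaps.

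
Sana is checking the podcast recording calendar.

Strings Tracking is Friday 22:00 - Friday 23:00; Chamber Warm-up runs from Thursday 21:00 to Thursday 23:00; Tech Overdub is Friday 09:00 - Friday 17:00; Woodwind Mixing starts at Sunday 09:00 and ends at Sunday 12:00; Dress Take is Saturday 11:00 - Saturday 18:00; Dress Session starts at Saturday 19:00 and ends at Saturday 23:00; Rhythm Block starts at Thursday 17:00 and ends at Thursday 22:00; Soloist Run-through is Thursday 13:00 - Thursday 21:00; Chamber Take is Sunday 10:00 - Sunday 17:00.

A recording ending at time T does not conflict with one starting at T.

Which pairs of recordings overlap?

Sorted by start: Soloist Run-through, Rhythm Block, Chamber Warm-up, Tech Overdub, Strings Tracking, Dress Take, Dress Session, Woodwind Mixing, Chamber Take.
Rhythm Block starts before Soloist Run-through ends → Soloist Run-through and Rhythm Block overlap.
Chamber Warm-up starts exactly when Soloist Run-through ends (back-to-back, no overlap); Soloist Run-through is clear from here.
Chamber Warm-up starts before Rhythm Block ends → Rhythm Block and Chamber Warm-up overlap.
Tech Overdub starts after Rhythm Block ends; Rhythm Block is clear from here.
Tech Overdub starts after Chamber Warm-up ends; Chamber Warm-up is clear from here.
Strings Tracking starts after Tech Overdub ends; Tech Overdub is clear from here.
Dress Take starts after Strings Tracking ends; Strings Tracking is clear from here.
Dress Session starts after Dress Take ends; Dress Take is clear from here.
Woodwind Mixing starts after Dress Session ends; Dress Session is clear from here.
Chamber Take starts before Woodwind Mixing ends → Woodwind Mixing and Chamber Take overlap.

Chamber Take & Woodwind Mixing, Chamber Warm-up & Rhythm Block, Rhythm Block & Soloist Run-through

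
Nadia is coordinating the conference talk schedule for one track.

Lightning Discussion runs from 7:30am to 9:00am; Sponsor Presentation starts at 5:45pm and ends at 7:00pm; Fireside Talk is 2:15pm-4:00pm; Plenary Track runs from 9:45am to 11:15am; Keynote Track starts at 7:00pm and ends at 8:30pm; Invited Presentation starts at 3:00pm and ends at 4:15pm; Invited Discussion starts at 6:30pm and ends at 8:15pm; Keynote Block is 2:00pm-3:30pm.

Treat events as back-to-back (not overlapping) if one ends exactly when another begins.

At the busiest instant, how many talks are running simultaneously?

Sweep the timeline, counting +1 at each start and −1 at each end (ends before starts at a tie):
7:30am start Lightning Discussion → 1
9:00am end Lightning Discussion → 0
9:45am start Plenary Track → 1
11:15am end Plenary Track → 0
2:00pm start Keynote Block → 1
2:15pm start Fireside Talk → 2
3:00pm start Invited Presentation → 3
3:30pm end Keynote Block → 2
4:00pm end Fireside Talk → 1
4:15pm end Invited Presentation → 0
5:45pm start Sponsor Presentation → 1
6:30pm start Invited Discussion → 2
7:00pm end Sponsor Presentation → 1
7:00pm start Keynote Track → 2
8:15pm end Invited Discussion → 1
8:30pm end Keynote Track → 0
Peak is 3, at 3:00pm (Fireside Talk, Invited Presentation, Keynote Block).

3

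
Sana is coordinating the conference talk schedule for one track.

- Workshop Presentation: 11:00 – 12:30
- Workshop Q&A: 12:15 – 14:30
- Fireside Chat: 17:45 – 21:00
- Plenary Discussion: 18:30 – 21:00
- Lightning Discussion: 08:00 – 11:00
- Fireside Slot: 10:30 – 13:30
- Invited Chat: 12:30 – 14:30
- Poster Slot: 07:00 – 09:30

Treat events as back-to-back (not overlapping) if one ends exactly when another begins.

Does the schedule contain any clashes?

Two intervals overlap when each starts before the other ends.
Sorted by start: Poster Slot, Lightning Discussion, Fireside Slot, Workshop Presentation, Workshop Q&A, Invited Chat, Fireside Chat, Plenary Discussion.
Lightning Discussion starts before Poster Slot ends → Poster Slot and Lightning Discussion overlap.
That's a conflict, so the schedule is not conflict-free.

Yes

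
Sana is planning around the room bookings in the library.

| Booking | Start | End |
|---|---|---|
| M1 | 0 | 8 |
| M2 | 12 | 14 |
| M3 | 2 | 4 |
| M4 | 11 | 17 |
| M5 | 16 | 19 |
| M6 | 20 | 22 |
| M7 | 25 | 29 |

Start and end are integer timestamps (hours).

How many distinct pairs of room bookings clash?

3

Sorted by start: M1, M3, M4, M2, M5, M6, M7.
M3 starts before M1 ends → M1 and M3 overlap.
M4 starts after M1 ends — done with M1.
M4 starts after M3 ends — done with M3.
M2 starts before M4 ends → M4 and M2 overlap.
M5 starts before M4 ends → M4 and M5 overlap.
M6 starts after M4 ends — done with M4.
M5 starts after M2 ends — done with M2.
M6 starts after M5 ends — done with M5.
M7 starts after M6 ends.
Overlapping pairs: M1 & M3, M2 & M4, M4 & M5 — 3 in total.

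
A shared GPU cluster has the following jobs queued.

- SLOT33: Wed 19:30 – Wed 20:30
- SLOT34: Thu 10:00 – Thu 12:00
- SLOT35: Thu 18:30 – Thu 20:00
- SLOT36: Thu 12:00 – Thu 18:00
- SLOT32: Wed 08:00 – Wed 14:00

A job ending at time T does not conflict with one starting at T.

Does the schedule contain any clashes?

No

Sorted by start: SLOT32, SLOT33, SLOT34, SLOT36, SLOT35.
SLOT33 starts after SLOT32 ends; SLOT32 is clear from here.
SLOT34 starts after SLOT33 ends; SLOT33 is clear from here.
SLOT36 starts exactly when SLOT34 ends (back-to-back, no overlap); SLOT34 is clear from here.
SLOT35 starts after SLOT36 ends.
Every pair is clear; the schedule has no overlaps.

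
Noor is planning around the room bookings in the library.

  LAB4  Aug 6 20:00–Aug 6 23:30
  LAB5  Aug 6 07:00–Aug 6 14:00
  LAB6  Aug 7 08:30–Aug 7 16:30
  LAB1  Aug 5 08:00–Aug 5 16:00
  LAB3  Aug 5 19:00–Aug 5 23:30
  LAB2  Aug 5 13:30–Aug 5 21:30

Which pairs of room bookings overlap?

Two intervals overlap when each starts before the other ends.
Sorted by start: LAB1, LAB2, LAB3, LAB5, LAB4, LAB6.
LAB2 starts before LAB1 ends → LAB1 and LAB2 overlap.
LAB3 starts after LAB1 ends, so LAB1 has no further overlaps.
LAB3 starts before LAB2 ends → LAB2 and LAB3 overlap.
LAB5 starts after LAB2 ends, so LAB2 has no further overlaps.
LAB5 starts after LAB3 ends, so LAB3 has no further overlaps.
LAB4 starts after LAB5 ends, so LAB5 has no further overlaps.
LAB6 starts after LAB4 ends.

LAB1 & LAB2, LAB2 & LAB3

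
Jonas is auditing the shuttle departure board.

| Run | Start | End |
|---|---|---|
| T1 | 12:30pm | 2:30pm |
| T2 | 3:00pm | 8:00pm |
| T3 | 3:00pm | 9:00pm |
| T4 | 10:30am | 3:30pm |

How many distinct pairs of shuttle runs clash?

4

Check each pair: they overlap iff neither finishes before the other starts.
Sorted by start: T4, T1, T2, T3.
T1 starts before T4 ends → T4 and T1 overlap.
T2 starts before T4 ends → T4 and T2 overlap.
T3 starts before T4 ends → T4 and T3 overlap.
T2 starts after T1 ends; T1 is clear from here.
T3 starts before T2 ends → T2 and T3 overlap.
Overlapping pairs: T1 & T4, T2 & T3, T2 & T4, T3 & T4 — 4 in total.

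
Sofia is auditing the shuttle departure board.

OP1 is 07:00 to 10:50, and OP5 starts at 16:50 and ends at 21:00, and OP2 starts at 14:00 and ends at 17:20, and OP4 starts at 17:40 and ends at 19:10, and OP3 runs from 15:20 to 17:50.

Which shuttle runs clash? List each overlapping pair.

OP2 & OP3, OP2 & OP5, OP3 & OP4, OP3 & OP5, OP4 & OP5

Sorted by start: OP1, OP2, OP3, OP5, OP4.
OP2 starts after OP1 ends — done with OP1.
OP3 starts before OP2 ends → OP2 and OP3 overlap.
OP5 starts before OP2 ends → OP2 and OP5 overlap.
OP4 starts after OP2 ends.
OP5 starts before OP3 ends → OP3 and OP5 overlap.
OP4 starts before OP3 ends → OP3 and OP4 overlap.
OP4 starts before OP5 ends → OP5 and OP4 overlap.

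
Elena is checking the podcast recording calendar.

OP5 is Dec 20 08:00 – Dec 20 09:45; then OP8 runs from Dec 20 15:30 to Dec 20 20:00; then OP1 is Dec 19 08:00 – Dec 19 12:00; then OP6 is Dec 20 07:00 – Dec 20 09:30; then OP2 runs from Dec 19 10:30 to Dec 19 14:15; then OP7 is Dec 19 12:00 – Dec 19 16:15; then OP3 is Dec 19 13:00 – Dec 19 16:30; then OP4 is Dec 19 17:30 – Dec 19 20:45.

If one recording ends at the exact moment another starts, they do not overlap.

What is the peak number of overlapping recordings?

Sweep the timeline, counting +1 at each start and −1 at each end (ends before starts at a tie):
Dec 19 08:00 start OP1 → 1
Dec 19 10:30 start OP2 → 2
Dec 19 12:00 end OP1 → 1
Dec 19 12:00 start OP7 → 2
Dec 19 13:00 start OP3 → 3
Dec 19 14:15 end OP2 → 2
Dec 19 16:15 end OP7 → 1
Dec 19 16:30 end OP3 → 0
Dec 19 17:30 start OP4 → 1
Dec 19 20:45 end OP4 → 0
Dec 20 07:00 start OP6 → 1
Dec 20 08:00 start OP5 → 2
Dec 20 09:30 end OP6 → 1
Dec 20 09:45 end OP5 → 0
Dec 20 15:30 start OP8 → 1
Dec 20 20:00 end OP8 → 0
Peak is 3, at Dec 19 13:00 (OP2, OP3, OP7).

3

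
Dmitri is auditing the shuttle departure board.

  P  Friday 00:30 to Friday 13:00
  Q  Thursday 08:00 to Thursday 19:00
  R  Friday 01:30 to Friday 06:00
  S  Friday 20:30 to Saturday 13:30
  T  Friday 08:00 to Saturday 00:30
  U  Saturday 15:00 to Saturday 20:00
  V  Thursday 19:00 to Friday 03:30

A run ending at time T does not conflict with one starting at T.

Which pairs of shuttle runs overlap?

Check each pair: they overlap iff neither finishes before the other starts.
Sorted by start: Q, V, P, R, T, S, U.
V starts exactly when Q ends (back-to-back, no overlap); Q is clear from here.
P starts before V ends → V and P overlap.
R starts before V ends → V and R overlap.
T starts after V ends; V is clear from here.
R starts before P ends → P and R overlap.
T starts before P ends → P and T overlap.
S starts after P ends; P is clear from here.
T starts after R ends; R is clear from here.
S starts before T ends → T and S overlap.
U starts after T ends.
U starts after S ends.

P & R, P & T, P & V, R & V, S & T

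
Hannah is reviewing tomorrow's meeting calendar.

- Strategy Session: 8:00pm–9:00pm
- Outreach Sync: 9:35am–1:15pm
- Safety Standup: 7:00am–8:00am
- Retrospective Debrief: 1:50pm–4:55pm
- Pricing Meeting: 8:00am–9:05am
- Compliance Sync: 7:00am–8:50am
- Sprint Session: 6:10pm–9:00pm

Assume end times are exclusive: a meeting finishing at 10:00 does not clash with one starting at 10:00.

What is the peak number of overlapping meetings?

Sort all start/end points and keep a running count:
7:00am start Compliance Sync → 1
7:00am start Safety Standup → 2
8:00am end Safety Standup → 1
8:00am start Pricing Meeting → 2
8:50am end Compliance Sync → 1
9:05am end Pricing Meeting → 0
9:35am start Outreach Sync → 1
1:15pm end Outreach Sync → 0
1:50pm start Retrospective Debrief → 1
4:55pm end Retrospective Debrief → 0
6:10pm start Sprint Session → 1
8:00pm start Strategy Session → 2
9:00pm end Sprint Session → 1
9:00pm end Strategy Session → 0
Peak is 2, at 7:00am (Compliance Sync, Safety Standup).

2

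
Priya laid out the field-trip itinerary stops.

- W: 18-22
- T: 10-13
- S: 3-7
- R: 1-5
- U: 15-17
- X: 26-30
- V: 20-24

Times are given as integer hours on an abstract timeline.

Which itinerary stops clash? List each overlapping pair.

R & S, V & W

Sorted by start: R, S, T, U, W, V, X.
S starts before R ends → R and S overlap.
T starts after R ends, so nothing later overlaps R either.
T starts after S ends, so nothing later overlaps S either.
U starts after T ends, so nothing later overlaps T either.
W starts after U ends, so nothing later overlaps U either.
V starts before W ends → W and V overlap.
X starts after W ends.
X starts after V ends.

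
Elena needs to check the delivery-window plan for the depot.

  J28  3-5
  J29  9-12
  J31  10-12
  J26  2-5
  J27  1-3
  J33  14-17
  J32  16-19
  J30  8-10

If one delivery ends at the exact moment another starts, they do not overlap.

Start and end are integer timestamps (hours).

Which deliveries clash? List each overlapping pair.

J26 & J27, J26 & J28, J29 & J30, J29 & J31, J32 & J33

Sorted by start: J27, J26, J28, J30, J29, J31, J33, J32.
J26 starts before J27 ends → J27 and J26 overlap.
J28 starts exactly when J27 ends (back-to-back, no overlap) — done with J27.
J28 starts before J26 ends → J26 and J28 overlap.
J30 starts after J26 ends — done with J26.
J30 starts after J28 ends — done with J28.
J29 starts before J30 ends → J30 and J29 overlap.
J31 starts exactly when J30 ends (back-to-back, no overlap) — done with J30.
J31 starts before J29 ends → J29 and J31 overlap.
J33 starts after J29 ends — done with J29.
J33 starts after J31 ends — done with J31.
J32 starts before J33 ends → J33 and J32 overlap.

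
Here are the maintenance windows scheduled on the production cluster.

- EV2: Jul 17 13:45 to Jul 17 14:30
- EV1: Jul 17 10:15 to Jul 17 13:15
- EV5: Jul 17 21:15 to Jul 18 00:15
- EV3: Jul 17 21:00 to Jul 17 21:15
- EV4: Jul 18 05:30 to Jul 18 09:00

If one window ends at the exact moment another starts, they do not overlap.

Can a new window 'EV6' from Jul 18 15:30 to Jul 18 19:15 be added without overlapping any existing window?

EV1: ends Jul 17 13:15 at or before EV6 starts Jul 18 15:30 → clear.
EV2: ends Jul 17 14:30 at or before EV6 starts Jul 18 15:30 → clear.
EV3: ends Jul 17 21:15 at or before EV6 starts Jul 18 15:30 → clear.
EV5: ends Jul 18 00:15 at or before EV6 starts Jul 18 15:30 → clear.
EV4: ends Jul 18 09:00 at or before EV6 starts Jul 18 15:30 → clear.

Yes — the slot is free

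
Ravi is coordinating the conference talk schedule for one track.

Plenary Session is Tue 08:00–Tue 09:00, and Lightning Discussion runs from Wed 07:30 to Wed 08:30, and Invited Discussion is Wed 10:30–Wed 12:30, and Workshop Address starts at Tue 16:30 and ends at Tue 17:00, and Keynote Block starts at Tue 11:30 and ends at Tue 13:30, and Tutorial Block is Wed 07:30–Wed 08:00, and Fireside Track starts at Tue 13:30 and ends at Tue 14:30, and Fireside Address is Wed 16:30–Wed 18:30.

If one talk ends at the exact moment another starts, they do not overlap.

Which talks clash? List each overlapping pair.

Two intervals overlap when each starts before the other ends.
Sorted by start: Plenary Session, Keynote Block, Fireside Track, Workshop Address, Tutorial Block, Lightning Discussion, Invited Discussion, Fireside Address.
Keynote Block starts after Plenary Session ends, so Plenary Session has no further overlaps.
Fireside Track starts exactly when Keynote Block ends (back-to-back, no overlap), so Keynote Block has no further overlaps.
Workshop Address starts after Fireside Track ends, so Fireside Track has no further overlaps.
Tutorial Block starts after Workshop Address ends, so Workshop Address has no further overlaps.
Lightning Discussion starts before Tutorial Block ends → Tutorial Block and Lightning Discussion overlap.
Invited Discussion starts after Tutorial Block ends, so Tutorial Block has no further overlaps.
Invited Discussion starts after Lightning Discussion ends, so Lightning Discussion has no further overlaps.
Fireside Address starts after Invited Discussion ends.

Lightning Discussion & Tutorial Block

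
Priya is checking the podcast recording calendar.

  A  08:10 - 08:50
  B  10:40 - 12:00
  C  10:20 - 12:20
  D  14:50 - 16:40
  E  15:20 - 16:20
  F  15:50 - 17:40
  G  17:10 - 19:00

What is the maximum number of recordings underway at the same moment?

Sort all start/end points and keep a running count:
08:10 start A → 1
08:50 end A → 0
10:20 start C → 1
10:40 start B → 2
12:00 end B → 1
12:20 end C → 0
14:50 start D → 1
15:20 start E → 2
15:50 start F → 3
16:20 end E → 2
16:40 end D → 1
17:10 start G → 2
17:40 end F → 1
19:00 end G → 0
Peak is 3, at 15:50 (D, E, F).

3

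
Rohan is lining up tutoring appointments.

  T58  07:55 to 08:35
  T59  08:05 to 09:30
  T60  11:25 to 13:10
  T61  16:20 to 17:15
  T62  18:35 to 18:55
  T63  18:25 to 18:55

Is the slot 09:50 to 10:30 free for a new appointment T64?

T58: ends 08:35 at or before T64 starts 09:50 → clear.
T59: ends 09:30 at or before T64 starts 09:50 → clear.
T60: starts 11:25 at or after T64 ends 10:30 → clear.
T61: starts 16:20 at or after T64 ends 10:30 → clear.
T63: starts 18:25 at or after T64 ends 10:30 → clear.
T62: starts 18:35 at or after T64 ends 10:30 → clear.

Yes — the slot is free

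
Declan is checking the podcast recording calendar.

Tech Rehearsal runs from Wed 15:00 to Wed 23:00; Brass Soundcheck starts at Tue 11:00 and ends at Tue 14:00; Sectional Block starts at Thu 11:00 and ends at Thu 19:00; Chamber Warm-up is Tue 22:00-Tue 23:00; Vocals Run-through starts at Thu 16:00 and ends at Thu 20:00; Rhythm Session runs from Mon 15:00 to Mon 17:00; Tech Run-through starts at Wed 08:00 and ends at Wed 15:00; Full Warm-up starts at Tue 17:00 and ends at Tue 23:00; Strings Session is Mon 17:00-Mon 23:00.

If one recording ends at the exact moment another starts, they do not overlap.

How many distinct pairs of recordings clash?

Sorted by start: Rhythm Session, Strings Session, Brass Soundcheck, Full Warm-up, Chamber Warm-up, Tech Run-through, Tech Rehearsal, Sectional Block, Vocals Run-through.
Strings Session starts exactly when Rhythm Session ends (back-to-back, no overlap) — done with Rhythm Session.
Brass Soundcheck starts after Strings Session ends — done with Strings Session.
Full Warm-up starts after Brass Soundcheck ends — done with Brass Soundcheck.
Chamber Warm-up starts before Full Warm-up ends → Full Warm-up and Chamber Warm-up overlap.
Tech Run-through starts after Full Warm-up ends — done with Full Warm-up.
Tech Run-through starts after Chamber Warm-up ends — done with Chamber Warm-up.
Tech Rehearsal starts exactly when Tech Run-through ends (back-to-back, no overlap) — done with Tech Run-through.
Sectional Block starts after Tech Rehearsal ends — done with Tech Rehearsal.
Vocals Run-through starts before Sectional Block ends → Sectional Block and Vocals Run-through overlap.
Overlapping pairs: Chamber Warm-up & Full Warm-up, Sectional Block & Vocals Run-through — 2 in total.

2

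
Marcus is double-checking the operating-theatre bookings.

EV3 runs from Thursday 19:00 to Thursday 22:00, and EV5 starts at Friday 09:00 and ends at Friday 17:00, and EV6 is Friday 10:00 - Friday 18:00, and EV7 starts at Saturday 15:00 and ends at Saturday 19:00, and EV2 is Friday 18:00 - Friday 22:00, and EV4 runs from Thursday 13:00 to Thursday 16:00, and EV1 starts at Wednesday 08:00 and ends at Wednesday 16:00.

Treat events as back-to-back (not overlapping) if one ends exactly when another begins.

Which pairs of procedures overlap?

Two intervals overlap when each starts before the other ends.
Sorted by start: EV1, EV4, EV3, EV5, EV6, EV2, EV7.
EV4 starts after EV1 ends; EV1 is clear from here.
EV3 starts after EV4 ends; EV4 is clear from here.
EV5 starts after EV3 ends; EV3 is clear from here.
EV6 starts before EV5 ends → EV5 and EV6 overlap.
EV2 starts after EV5 ends; EV5 is clear from here.
EV2 starts exactly when EV6 ends (back-to-back, no overlap); EV6 is clear from here.
EV7 starts after EV2 ends.

EV5 & EV6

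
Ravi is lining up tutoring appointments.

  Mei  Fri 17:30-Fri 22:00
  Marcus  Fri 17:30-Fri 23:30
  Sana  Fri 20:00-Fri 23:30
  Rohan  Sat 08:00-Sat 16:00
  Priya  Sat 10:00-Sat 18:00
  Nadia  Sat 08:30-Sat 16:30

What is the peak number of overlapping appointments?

Sort all start/end points and keep a running count:
Fri 17:30 start Marcus → 1
Fri 17:30 start Mei → 2
Fri 20:00 start Sana → 3
Fri 22:00 end Mei → 2
Fri 23:30 end Marcus → 1
Fri 23:30 end Sana → 0
Sat 08:00 start Rohan → 1
Sat 08:30 start Nadia → 2
Sat 10:00 start Priya → 3
Sat 16:00 end Rohan → 2
Sat 16:30 end Nadia → 1
Sat 18:00 end Priya → 0
Peak is 3, at Fri 20:00 (Marcus, Mei, Sana).

3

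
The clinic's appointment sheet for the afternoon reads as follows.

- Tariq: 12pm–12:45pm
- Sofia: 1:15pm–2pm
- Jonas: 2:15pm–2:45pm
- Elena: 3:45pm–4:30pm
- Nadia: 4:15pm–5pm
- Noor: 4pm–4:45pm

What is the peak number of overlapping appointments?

3

Sort all start/end points and keep a running count:
12pm start Tariq → 1
12:45pm end Tariq → 0
1:15pm start Sofia → 1
2pm end Sofia → 0
2:15pm start Jonas → 1
2:45pm end Jonas → 0
3:45pm start Elena → 1
4pm start Noor → 2
4:15pm start Nadia → 3
4:30pm end Elena → 2
4:45pm end Noor → 1
5pm end Nadia → 0
Peak is 3, at 4:15pm (Elena, Nadia, Noor).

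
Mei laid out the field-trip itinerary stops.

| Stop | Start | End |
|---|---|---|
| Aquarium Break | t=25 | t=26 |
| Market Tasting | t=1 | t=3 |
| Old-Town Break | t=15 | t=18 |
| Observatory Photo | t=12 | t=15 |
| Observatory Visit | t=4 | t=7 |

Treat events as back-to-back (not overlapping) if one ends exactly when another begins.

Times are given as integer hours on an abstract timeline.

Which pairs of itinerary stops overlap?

Sorted by start: Market Tasting, Observatory Visit, Observatory Photo, Old-Town Break, Aquarium Break.
Observatory Visit starts after Market Tasting ends, so nothing later overlaps Market Tasting either.
Observatory Photo starts after Observatory Visit ends, so nothing later overlaps Observatory Visit either.
Old-Town Break starts exactly when Observatory Photo ends (back-to-back, no overlap), so nothing later overlaps Observatory Photo either.
Aquarium Break starts after Old-Town Break ends.

none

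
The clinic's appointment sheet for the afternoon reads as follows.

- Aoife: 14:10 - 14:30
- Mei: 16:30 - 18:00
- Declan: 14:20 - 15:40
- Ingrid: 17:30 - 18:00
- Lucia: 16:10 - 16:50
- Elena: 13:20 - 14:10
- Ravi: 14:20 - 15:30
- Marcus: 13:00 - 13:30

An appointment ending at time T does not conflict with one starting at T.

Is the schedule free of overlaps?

No

Two intervals overlap when each starts before the other ends.
Sorted by start: Marcus, Elena, Aoife, Declan, Ravi, Lucia, Mei, Ingrid.
Elena starts before Marcus ends → Marcus and Elena overlap.
That's a conflict, so the schedule is not conflict-free.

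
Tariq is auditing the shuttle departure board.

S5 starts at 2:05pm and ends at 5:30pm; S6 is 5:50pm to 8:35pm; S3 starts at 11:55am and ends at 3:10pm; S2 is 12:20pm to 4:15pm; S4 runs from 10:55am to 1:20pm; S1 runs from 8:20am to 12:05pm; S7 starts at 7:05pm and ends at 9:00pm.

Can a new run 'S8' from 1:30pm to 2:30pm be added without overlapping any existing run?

S1: ends 12:05pm at or before S8 starts 1:30pm → clear.
S4: ends 1:20pm at or before S8 starts 1:30pm → clear.
S3: starts 11:55am before S8 ends 2:30pm, and ends 3:10pm after S8 starts 1:30pm → overlap.
S2: starts 12:20pm before S8 ends 2:30pm, and ends 4:15pm after S8 starts 1:30pm → overlap.
S5: starts 2:05pm before S8 ends 2:30pm, and ends 5:30pm after S8 starts 1:30pm → overlap.
S6: starts 5:50pm at or after S8 ends 2:30pm → clear.
S7: starts 7:05pm at or after S8 ends 2:30pm → clear.
S8 overlaps S2, S3, S5.

No — it overlaps S2, S3, S5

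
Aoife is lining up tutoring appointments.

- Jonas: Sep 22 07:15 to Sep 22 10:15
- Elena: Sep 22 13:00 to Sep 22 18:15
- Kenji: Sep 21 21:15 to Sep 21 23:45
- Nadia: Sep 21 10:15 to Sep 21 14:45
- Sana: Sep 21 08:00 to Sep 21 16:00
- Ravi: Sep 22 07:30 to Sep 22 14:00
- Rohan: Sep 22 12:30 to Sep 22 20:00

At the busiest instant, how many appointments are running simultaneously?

Walk through starts and ends in time order (an end at T is processed before a start at T):
Sep 21 08:00 start Sana → 1
Sep 21 10:15 start Nadia → 2
Sep 21 14:45 end Nadia → 1
Sep 21 16:00 end Sana → 0
Sep 21 21:15 start Kenji → 1
Sep 21 23:45 end Kenji → 0
Sep 22 07:15 start Jonas → 1
Sep 22 07:30 start Ravi → 2
Sep 22 10:15 end Jonas → 1
Sep 22 12:30 start Rohan → 2
Sep 22 13:00 start Elena → 3
Sep 22 14:00 end Ravi → 2
Sep 22 18:15 end Elena → 1
Sep 22 20:00 end Rohan → 0
Peak is 3, at Sep 22 13:00 (Elena, Ravi, Rohan).

3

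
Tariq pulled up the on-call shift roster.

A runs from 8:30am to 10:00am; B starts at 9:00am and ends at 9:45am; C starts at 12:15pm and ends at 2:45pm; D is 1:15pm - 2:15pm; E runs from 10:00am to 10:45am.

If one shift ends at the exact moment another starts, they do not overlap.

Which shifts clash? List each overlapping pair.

A & B, C & D

Sorted by start: A, B, E, C, D.
B starts before A ends → A and B overlap.
E starts exactly when A ends (back-to-back, no overlap) — done with A.
E starts after B ends — done with B.
C starts after E ends — done with E.
D starts before C ends → C and D overlap.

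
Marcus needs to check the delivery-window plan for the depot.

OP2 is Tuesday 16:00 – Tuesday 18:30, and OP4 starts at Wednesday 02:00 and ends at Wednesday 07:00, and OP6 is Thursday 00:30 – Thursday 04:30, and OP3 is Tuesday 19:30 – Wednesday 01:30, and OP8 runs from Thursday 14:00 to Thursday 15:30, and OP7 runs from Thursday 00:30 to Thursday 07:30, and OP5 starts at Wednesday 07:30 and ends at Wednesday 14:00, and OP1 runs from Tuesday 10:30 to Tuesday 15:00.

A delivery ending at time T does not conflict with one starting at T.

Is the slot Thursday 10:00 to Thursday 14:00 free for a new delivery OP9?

OP1: ends Tuesday 15:00 at or before OP9 starts Thursday 10:00 → clear.
OP2: ends Tuesday 18:30 at or before OP9 starts Thursday 10:00 → clear.
OP3: ends Wednesday 01:30 at or before OP9 starts Thursday 10:00 → clear.
OP4: ends Wednesday 07:00 at or before OP9 starts Thursday 10:00 → clear.
OP5: ends Wednesday 14:00 at or before OP9 starts Thursday 10:00 → clear.
OP6: ends Thursday 04:30 at or before OP9 starts Thursday 10:00 → clear.
OP7: ends Thursday 07:30 at or before OP9 starts Thursday 10:00 → clear.
OP8: starts Thursday 14:00 at or after OP9 ends Thursday 14:00 → clear.

Yes — the slot is free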